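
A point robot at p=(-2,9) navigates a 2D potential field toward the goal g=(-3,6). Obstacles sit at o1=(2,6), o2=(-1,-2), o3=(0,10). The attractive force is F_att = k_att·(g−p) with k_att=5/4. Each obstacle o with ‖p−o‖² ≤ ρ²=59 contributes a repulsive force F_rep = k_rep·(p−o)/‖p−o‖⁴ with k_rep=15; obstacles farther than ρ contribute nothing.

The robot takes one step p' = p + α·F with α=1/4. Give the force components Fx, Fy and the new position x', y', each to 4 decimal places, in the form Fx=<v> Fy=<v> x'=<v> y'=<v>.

F_att = 5/4·(g−p) = 5/4·(-1,-3) = (-1.2500,-3.7500)
o1: d²=25 ≤ ρ²=59; F_rep = 15·(-4,3)/25² = (-0.0960,0.0720)
o2: d²=122 > ρ²=59 → inactive
o3: d²=5 ≤ ρ²=59; F_rep = 15·(-2,-1)/5² = (-1.2000,-0.6000)
F = F_att + ΣF_rep = (-2.5460,-4.2780)
p' = p + 1/4·F = (-2.6365,7.9305)

Fx=-2.5460 Fy=-4.2780 x'=-2.6365 y'=7.9305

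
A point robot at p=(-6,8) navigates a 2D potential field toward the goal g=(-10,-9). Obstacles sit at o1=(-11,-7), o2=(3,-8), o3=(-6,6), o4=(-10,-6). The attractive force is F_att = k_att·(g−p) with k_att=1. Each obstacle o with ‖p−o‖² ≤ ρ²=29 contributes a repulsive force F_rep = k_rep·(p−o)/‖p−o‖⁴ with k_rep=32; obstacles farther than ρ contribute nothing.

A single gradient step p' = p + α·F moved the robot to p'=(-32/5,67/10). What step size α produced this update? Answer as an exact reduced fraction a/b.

F_att = 1·(g−p) = 1·(-4,-17) = (-4.0000,-17.0000)
o1: d²=250 > ρ²=29 → inactive
o2: d²=337 > ρ²=29 → inactive
o3: d²=4 ≤ ρ²=29; F_rep = 32·(0,2)/4² = (0.0000,4.0000)
o4: d²=212 > ρ²=29 → inactive
F = F_att + ΣF_rep = (-4.0000,-13.0000)
Δp = p'−p = (-0.4000,-1.3000); α = Δx/Fx = (-2/5) / (-4) = 1/10
check: Δy/Fy = (-13/10) / (-13) = 1/10 ✓

α = 1/10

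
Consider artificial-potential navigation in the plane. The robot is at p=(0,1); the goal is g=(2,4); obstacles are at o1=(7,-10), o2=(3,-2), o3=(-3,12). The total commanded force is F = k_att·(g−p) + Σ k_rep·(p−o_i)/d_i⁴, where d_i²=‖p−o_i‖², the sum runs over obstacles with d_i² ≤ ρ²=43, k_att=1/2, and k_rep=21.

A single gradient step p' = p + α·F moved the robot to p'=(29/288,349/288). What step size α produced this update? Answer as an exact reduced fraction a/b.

α = 1/8

F_att = 1/2·(g−p) = 1/2·(2,3) = (1.0000,1.5000)
o1: d²=170 > ρ²=43 → inactive
o2: d²=18 ≤ ρ²=43; F_rep = 21·(-3,3)/18² = (-0.1944,0.1944)
o3: d²=130 > ρ²=43 → inactive
F = F_att + ΣF_rep = (0.8056,1.6944)
Δp = p'−p = (0.1007,0.2118); α = Δx/Fx = (29/288) / (29/36) = 1/8
check: Δy/Fy = (61/288) / (61/36) = 1/8 ✓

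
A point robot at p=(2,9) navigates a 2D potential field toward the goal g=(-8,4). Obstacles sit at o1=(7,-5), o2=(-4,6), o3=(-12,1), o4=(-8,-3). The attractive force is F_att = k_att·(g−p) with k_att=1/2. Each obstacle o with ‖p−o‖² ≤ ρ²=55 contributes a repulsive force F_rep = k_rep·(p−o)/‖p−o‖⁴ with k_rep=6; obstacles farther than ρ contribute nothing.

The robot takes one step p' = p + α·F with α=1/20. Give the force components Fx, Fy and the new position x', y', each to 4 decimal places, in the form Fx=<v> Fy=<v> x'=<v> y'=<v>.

Fx=-4.9822 Fy=-2.4911 x'=1.7509 y'=8.8754

F_att = 1/2·(g−p) = 1/2·(-10,-5) = (-5.0000,-2.5000)
o1: d²=221 > ρ²=55 → inactive
o2: d²=45 ≤ ρ²=55; F_rep = 6·(6,3)/45² = (0.0178,0.0089)
o3: d²=260 > ρ²=55 → inactive
o4: d²=244 > ρ²=55 → inactive
F = F_att + ΣF_rep = (-4.9822,-2.4911)
p' = p + 1/20·F = (1.7509,8.8754)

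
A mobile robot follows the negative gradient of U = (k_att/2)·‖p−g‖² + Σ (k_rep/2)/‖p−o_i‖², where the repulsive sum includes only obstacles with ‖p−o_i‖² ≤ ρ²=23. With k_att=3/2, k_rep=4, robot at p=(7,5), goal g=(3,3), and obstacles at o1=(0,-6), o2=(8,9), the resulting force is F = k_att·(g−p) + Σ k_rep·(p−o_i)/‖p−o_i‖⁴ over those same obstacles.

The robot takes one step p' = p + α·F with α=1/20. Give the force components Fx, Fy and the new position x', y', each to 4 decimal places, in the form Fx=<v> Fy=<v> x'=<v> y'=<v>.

Fx=-6.0138 Fy=-3.0554 x'=6.6993 y'=4.8472

F_att = 3/2·(g−p) = 3/2·(-4,-2) = (-6.0000,-3.0000)
o1: d²=170 > ρ²=23 → inactive
o2: d²=17 ≤ ρ²=23; F_rep = 4·(-1,-4)/17² = (-0.0138,-0.0554)
F = F_att + ΣF_rep = (-6.0138,-3.0554)
p' = p + 1/20·F = (6.6993,4.8472)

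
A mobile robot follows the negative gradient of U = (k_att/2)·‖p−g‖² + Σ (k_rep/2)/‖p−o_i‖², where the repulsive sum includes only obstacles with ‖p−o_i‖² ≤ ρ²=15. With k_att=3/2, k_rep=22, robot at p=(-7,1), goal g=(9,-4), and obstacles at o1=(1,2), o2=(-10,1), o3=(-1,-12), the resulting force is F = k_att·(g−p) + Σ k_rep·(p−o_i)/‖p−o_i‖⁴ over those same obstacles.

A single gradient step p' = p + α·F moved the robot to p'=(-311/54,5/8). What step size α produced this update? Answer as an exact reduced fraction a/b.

F_att = 3/2·(g−p) = 3/2·(16,-5) = (24.0000,-7.5000)
o1: d²=65 > ρ²=15 → inactive
o2: d²=9 ≤ ρ²=15; F_rep = 22·(3,0)/9² = (0.8148,0.0000)
o3: d²=205 > ρ²=15 → inactive
F = F_att + ΣF_rep = (24.8148,-7.5000)
Δp = p'−p = (1.2407,-0.3750); α = Δx/Fx = (67/54) / (670/27) = 1/20
check: Δy/Fy = (-3/8) / (-15/2) = 1/20 ✓

α = 1/20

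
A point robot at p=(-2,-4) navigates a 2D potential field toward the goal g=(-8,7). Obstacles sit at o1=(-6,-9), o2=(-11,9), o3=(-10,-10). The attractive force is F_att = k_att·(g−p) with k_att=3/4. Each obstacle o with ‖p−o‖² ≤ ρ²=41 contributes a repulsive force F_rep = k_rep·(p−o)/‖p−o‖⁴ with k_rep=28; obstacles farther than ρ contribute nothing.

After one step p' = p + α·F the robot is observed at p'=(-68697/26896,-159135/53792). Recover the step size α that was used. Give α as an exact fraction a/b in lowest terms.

α = 1/8

F_att = 3/4·(g−p) = 3/4·(-6,11) = (-4.5000,8.2500)
o1: d²=41 ≤ ρ²=41; F_rep = 28·(4,5)/41² = (0.0666,0.0833)
o2: d²=250 > ρ²=41 → inactive
o3: d²=100 > ρ²=41 → inactive
F = F_att + ΣF_rep = (-4.4334,8.3333)
Δp = p'−p = (-0.5542,1.0417); α = Δx/Fx = (-14905/26896) / (-14905/3362) = 1/8
check: Δy/Fy = (56033/53792) / (56033/6724) = 1/8 ✓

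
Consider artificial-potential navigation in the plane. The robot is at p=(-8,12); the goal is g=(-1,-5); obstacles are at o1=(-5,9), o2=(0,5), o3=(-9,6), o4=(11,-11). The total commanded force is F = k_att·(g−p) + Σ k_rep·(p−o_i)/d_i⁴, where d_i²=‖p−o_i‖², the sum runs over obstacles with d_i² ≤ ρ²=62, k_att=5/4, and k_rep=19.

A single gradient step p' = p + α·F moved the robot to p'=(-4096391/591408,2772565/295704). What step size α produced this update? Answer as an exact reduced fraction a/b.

α = 1/8

F_att = 5/4·(g−p) = 5/4·(7,-17) = (8.7500,-21.2500)
o1: d²=18 ≤ ρ²=62; F_rep = 19·(-3,3)/18² = (-0.1759,0.1759)
o2: d²=113 > ρ²=62 → inactive
o3: d²=37 ≤ ρ²=62; F_rep = 19·(1,6)/37² = (0.0139,0.0833)
o4: d²=890 > ρ²=62 → inactive
F = F_att + ΣF_rep = (8.5880,-20.9908)
Δp = p'−p = (1.0735,-2.6239); α = Δx/Fx = (634873/591408) / (634873/73926) = 1/8
check: Δy/Fy = (-775883/295704) / (-775883/36963) = 1/8 ✓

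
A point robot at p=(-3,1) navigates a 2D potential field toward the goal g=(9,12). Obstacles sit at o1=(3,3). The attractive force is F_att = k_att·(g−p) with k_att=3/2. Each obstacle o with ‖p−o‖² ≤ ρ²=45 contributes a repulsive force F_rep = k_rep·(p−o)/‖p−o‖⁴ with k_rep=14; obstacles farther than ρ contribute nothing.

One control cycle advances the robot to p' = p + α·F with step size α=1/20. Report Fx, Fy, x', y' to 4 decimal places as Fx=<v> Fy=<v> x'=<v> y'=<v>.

Fx=17.9475 Fy=16.4825 x'=-2.1026 y'=1.8241

F_att = 3/2·(g−p) = 3/2·(12,11) = (18.0000,16.5000)
o1: d²=40 ≤ ρ²=45; F_rep = 14·(-6,-2)/40² = (-0.0525,-0.0175)
F = F_att + ΣF_rep = (17.9475,16.4825)
p' = p + 1/20·F = (-2.1026,1.8241)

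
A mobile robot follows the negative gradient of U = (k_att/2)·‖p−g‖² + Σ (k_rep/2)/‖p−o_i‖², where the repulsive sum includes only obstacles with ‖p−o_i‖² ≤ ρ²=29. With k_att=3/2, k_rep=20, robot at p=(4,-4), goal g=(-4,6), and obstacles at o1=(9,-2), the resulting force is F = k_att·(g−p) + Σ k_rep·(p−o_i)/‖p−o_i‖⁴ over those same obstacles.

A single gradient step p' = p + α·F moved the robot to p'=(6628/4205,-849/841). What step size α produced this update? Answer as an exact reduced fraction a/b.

α = 1/5

F_att = 3/2·(g−p) = 3/2·(-8,10) = (-12.0000,15.0000)
o1: d²=29 ≤ ρ²=29; F_rep = 20·(-5,-2)/29² = (-0.1189,-0.0476)
F = F_att + ΣF_rep = (-12.1189,14.9524)
Δp = p'−p = (-2.4238,2.9905); α = Δx/Fx = (-10192/4205) / (-10192/841) = 1/5
check: Δy/Fy = (2515/841) / (12575/841) = 1/5 ✓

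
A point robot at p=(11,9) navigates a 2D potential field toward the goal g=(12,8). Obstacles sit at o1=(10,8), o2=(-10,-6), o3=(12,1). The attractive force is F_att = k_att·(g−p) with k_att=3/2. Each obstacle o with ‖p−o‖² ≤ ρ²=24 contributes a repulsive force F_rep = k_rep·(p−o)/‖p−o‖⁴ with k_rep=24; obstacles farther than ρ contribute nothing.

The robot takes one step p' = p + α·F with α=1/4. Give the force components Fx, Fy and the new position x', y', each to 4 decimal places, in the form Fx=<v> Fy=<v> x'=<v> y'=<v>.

Fx=7.5000 Fy=4.5000 x'=12.8750 y'=10.1250

F_att = 3/2·(g−p) = 3/2·(1,-1) = (1.5000,-1.5000)
o1: d²=2 ≤ ρ²=24; F_rep = 24·(1,1)/2² = (6.0000,6.0000)
o2: d²=666 > ρ²=24 → inactive
o3: d²=65 > ρ²=24 → inactive
F = F_att + ΣF_rep = (7.5000,4.5000)
p' = p + 1/4·F = (12.8750,10.1250)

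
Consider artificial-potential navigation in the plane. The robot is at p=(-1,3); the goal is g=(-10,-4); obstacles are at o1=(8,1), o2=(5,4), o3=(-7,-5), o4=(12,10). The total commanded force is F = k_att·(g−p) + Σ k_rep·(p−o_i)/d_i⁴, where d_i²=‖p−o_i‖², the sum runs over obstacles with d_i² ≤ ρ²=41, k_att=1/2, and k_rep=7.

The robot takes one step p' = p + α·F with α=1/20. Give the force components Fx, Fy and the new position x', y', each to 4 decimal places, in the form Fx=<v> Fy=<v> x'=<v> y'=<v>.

F_att = 1/2·(g−p) = 1/2·(-9,-7) = (-4.5000,-3.5000)
o1: d²=85 > ρ²=41 → inactive
o2: d²=37 ≤ ρ²=41; F_rep = 7·(-6,-1)/37² = (-0.0307,-0.0051)
o3: d²=100 > ρ²=41 → inactive
o4: d²=218 > ρ²=41 → inactive
F = F_att + ΣF_rep = (-4.5307,-3.5051)
p' = p + 1/20·F = (-1.2265,2.8247)

Fx=-4.5307 Fy=-3.5051 x'=-1.2265 y'=2.8247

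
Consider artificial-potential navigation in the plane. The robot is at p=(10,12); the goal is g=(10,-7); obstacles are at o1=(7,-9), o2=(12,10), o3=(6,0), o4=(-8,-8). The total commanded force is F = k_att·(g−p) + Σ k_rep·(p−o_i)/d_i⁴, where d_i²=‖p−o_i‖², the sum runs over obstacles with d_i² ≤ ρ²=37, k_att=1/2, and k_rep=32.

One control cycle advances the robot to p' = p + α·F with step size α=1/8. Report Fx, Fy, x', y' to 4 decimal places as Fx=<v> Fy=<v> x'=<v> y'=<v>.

Fx=-1.0000 Fy=-8.5000 x'=9.8750 y'=10.9375

F_att = 1/2·(g−p) = 1/2·(0,-19) = (0.0000,-9.5000)
o1: d²=450 > ρ²=37 → inactive
o2: d²=8 ≤ ρ²=37; F_rep = 32·(-2,2)/8² = (-1.0000,1.0000)
o3: d²=160 > ρ²=37 → inactive
o4: d²=724 > ρ²=37 → inactive
F = F_att + ΣF_rep = (-1.0000,-8.5000)
p' = p + 1/8·F = (9.8750,10.9375)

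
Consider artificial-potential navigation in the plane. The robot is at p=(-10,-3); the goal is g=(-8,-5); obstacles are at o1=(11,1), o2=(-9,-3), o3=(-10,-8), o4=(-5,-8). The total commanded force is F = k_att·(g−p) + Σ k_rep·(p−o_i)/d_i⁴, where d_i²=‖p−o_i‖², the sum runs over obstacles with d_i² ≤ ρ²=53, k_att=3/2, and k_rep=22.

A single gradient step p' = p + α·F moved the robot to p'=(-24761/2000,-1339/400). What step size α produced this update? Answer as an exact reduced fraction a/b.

α = 1/8

F_att = 3/2·(g−p) = 3/2·(2,-2) = (3.0000,-3.0000)
o1: d²=457 > ρ²=53 → inactive
o2: d²=1 ≤ ρ²=53; F_rep = 22·(-1,0)/1² = (-22.0000,0.0000)
o3: d²=25 ≤ ρ²=53; F_rep = 22·(0,5)/25² = (0.0000,0.1760)
o4: d²=50 ≤ ρ²=53; F_rep = 22·(-5,5)/50² = (-0.0440,0.0440)
F = F_att + ΣF_rep = (-19.0440,-2.7800)
Δp = p'−p = (-2.3805,-0.3475); α = Δx/Fx = (-4761/2000) / (-4761/250) = 1/8
check: Δy/Fy = (-139/400) / (-139/50) = 1/8 ✓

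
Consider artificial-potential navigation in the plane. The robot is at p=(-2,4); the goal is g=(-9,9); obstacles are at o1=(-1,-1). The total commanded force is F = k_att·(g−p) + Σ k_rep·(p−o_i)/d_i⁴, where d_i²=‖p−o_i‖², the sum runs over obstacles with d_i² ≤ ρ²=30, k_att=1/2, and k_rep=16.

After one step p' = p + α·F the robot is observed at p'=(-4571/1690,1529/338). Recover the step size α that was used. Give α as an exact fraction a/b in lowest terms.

F_att = 1/2·(g−p) = 1/2·(-7,5) = (-3.5000,2.5000)
o1: d²=26 ≤ ρ²=30; F_rep = 16·(-1,5)/26² = (-0.0237,0.1183)
F = F_att + ΣF_rep = (-3.5237,2.6183)
Δp = p'−p = (-0.7047,0.5237); α = Δx/Fx = (-1191/1690) / (-1191/338) = 1/5
check: Δy/Fy = (177/338) / (885/338) = 1/5 ✓

α = 1/5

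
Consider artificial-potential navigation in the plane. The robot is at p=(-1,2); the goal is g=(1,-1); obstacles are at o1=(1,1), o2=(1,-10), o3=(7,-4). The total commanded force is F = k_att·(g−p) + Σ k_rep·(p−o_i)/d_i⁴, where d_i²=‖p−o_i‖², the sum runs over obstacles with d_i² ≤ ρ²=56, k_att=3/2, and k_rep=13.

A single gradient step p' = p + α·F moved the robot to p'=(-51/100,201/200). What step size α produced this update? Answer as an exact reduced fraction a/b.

α = 1/4

F_att = 3/2·(g−p) = 3/2·(2,-3) = (3.0000,-4.5000)
o1: d²=5 ≤ ρ²=56; F_rep = 13·(-2,1)/5² = (-1.0400,0.5200)
o2: d²=148 > ρ²=56 → inactive
o3: d²=100 > ρ²=56 → inactive
F = F_att + ΣF_rep = (1.9600,-3.9800)
Δp = p'−p = (0.4900,-0.9950); α = Δx/Fx = (49/100) / (49/25) = 1/4
check: Δy/Fy = (-199/200) / (-199/50) = 1/4 ✓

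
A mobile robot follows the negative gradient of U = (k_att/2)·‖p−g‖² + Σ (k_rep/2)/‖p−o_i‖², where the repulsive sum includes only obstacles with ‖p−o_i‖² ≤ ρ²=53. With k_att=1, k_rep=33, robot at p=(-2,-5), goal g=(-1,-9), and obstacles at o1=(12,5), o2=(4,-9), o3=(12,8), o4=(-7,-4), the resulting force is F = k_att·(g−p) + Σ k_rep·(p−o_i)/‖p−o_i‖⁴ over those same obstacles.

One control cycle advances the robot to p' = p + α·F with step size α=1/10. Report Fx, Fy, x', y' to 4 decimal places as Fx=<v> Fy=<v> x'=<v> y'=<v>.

Fx=1.1709 Fy=-4.0000 x'=-1.8829 y'=-5.4000

F_att = 1·(g−p) = 1·(1,-4) = (1.0000,-4.0000)
o1: d²=296 > ρ²=53 → inactive
o2: d²=52 ≤ ρ²=53; F_rep = 33·(-6,4)/52² = (-0.0732,0.0488)
o3: d²=365 > ρ²=53 → inactive
o4: d²=26 ≤ ρ²=53; F_rep = 33·(5,-1)/26² = (0.2441,-0.0488)
F = F_att + ΣF_rep = (1.1709,-4.0000)
p' = p + 1/10·F = (-1.8829,-5.4000)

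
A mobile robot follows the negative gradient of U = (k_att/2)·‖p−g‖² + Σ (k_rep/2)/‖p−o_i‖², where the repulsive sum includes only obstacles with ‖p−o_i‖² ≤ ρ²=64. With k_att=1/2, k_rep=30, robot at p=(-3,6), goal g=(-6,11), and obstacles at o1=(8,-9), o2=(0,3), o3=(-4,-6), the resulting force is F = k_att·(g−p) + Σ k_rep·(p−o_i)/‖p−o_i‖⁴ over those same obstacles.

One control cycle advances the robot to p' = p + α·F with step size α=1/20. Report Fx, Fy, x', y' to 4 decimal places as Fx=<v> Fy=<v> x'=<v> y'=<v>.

F_att = 1/2·(g−p) = 1/2·(-3,5) = (-1.5000,2.5000)
o1: d²=346 > ρ²=64 → inactive
o2: d²=18 ≤ ρ²=64; F_rep = 30·(-3,3)/18² = (-0.2778,0.2778)
o3: d²=145 > ρ²=64 → inactive
F = F_att + ΣF_rep = (-1.7778,2.7778)
p' = p + 1/20·F = (-3.0889,6.1389)

Fx=-1.7778 Fy=2.7778 x'=-3.0889 y'=6.1389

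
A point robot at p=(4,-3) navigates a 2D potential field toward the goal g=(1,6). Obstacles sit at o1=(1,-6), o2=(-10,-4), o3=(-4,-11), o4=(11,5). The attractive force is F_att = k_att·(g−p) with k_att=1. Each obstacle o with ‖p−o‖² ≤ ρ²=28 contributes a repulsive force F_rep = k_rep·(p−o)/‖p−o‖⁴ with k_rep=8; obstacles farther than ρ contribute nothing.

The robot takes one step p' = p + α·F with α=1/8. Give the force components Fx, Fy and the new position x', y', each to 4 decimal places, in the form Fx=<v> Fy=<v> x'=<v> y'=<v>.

F_att = 1·(g−p) = 1·(-3,9) = (-3.0000,9.0000)
o1: d²=18 ≤ ρ²=28; F_rep = 8·(3,3)/18² = (0.0741,0.0741)
o2: d²=197 > ρ²=28 → inactive
o3: d²=128 > ρ²=28 → inactive
o4: d²=113 > ρ²=28 → inactive
F = F_att + ΣF_rep = (-2.9259,9.0741)
p' = p + 1/8·F = (3.6343,-1.8657)

Fx=-2.9259 Fy=9.0741 x'=3.6343 y'=-1.8657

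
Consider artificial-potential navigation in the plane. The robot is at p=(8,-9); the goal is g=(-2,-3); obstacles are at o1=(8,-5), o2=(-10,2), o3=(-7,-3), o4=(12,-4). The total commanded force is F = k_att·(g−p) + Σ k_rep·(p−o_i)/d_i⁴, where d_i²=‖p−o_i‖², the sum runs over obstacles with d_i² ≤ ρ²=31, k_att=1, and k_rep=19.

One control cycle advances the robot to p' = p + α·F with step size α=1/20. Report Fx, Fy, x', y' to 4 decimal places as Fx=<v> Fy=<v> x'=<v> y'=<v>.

F_att = 1·(g−p) = 1·(-10,6) = (-10.0000,6.0000)
o1: d²=16 ≤ ρ²=31; F_rep = 19·(0,-4)/16² = (0.0000,-0.2969)
o2: d²=445 > ρ²=31 → inactive
o3: d²=261 > ρ²=31 → inactive
o4: d²=41 > ρ²=31 → inactive
F = F_att + ΣF_rep = (-10.0000,5.7031)
p' = p + 1/20·F = (7.5000,-8.7148)

Fx=-10.0000 Fy=5.7031 x'=7.5000 y'=-8.7148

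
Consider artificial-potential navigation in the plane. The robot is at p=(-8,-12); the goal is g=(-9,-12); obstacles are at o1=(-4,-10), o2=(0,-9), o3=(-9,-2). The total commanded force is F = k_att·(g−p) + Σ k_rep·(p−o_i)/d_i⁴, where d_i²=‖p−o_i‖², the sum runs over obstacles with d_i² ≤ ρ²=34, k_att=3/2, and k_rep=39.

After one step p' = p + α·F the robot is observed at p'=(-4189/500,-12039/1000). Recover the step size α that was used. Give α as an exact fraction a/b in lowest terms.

F_att = 3/2·(g−p) = 3/2·(-1,0) = (-1.5000,0.0000)
o1: d²=20 ≤ ρ²=34; F_rep = 39·(-4,-2)/20² = (-0.3900,-0.1950)
o2: d²=73 > ρ²=34 → inactive
o3: d²=101 > ρ²=34 → inactive
F = F_att + ΣF_rep = (-1.8900,-0.1950)
Δp = p'−p = (-0.3780,-0.0390); α = Δx/Fx = (-189/500) / (-189/100) = 1/5
check: Δy/Fy = (-39/1000) / (-39/200) = 1/5 ✓

α = 1/5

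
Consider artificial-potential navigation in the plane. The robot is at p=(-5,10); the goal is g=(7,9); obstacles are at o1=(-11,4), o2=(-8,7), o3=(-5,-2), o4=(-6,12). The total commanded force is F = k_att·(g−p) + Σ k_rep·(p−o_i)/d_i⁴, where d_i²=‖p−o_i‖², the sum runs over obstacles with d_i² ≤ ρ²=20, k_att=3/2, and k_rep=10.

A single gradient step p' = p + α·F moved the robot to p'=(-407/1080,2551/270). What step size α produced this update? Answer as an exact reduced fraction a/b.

F_att = 3/2·(g−p) = 3/2·(12,-1) = (18.0000,-1.5000)
o1: d²=72 > ρ²=20 → inactive
o2: d²=18 ≤ ρ²=20; F_rep = 10·(3,3)/18² = (0.0926,0.0926)
o3: d²=144 > ρ²=20 → inactive
o4: d²=5 ≤ ρ²=20; F_rep = 10·(1,-2)/5² = (0.4000,-0.8000)
F = F_att + ΣF_rep = (18.4926,-2.2074)
Δp = p'−p = (4.6231,-0.5519); α = Δx/Fx = (4993/1080) / (4993/270) = 1/4
check: Δy/Fy = (-149/270) / (-298/135) = 1/4 ✓

α = 1/4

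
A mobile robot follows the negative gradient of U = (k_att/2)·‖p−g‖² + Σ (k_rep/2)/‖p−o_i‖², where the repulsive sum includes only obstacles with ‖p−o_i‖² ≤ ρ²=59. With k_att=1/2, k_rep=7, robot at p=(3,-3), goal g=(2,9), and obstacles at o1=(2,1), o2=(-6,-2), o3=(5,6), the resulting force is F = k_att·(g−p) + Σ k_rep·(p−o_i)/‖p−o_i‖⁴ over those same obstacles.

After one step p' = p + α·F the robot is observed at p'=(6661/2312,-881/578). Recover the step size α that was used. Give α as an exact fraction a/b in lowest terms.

α = 1/4

F_att = 1/2·(g−p) = 1/2·(-1,12) = (-0.5000,6.0000)
o1: d²=17 ≤ ρ²=59; F_rep = 7·(1,-4)/17² = (0.0242,-0.0969)
o2: d²=82 > ρ²=59 → inactive
o3: d²=85 > ρ²=59 → inactive
F = F_att + ΣF_rep = (-0.4758,5.9031)
Δp = p'−p = (-0.1189,1.4758); α = Δx/Fx = (-275/2312) / (-275/578) = 1/4
check: Δy/Fy = (853/578) / (1706/289) = 1/4 ✓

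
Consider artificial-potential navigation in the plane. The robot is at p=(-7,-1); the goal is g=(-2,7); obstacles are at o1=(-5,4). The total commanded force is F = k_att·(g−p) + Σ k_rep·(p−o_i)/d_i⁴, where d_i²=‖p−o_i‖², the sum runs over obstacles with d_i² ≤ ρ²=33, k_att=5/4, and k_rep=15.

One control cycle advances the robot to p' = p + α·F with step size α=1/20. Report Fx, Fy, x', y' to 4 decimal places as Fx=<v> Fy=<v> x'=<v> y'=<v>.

F_att = 5/4·(g−p) = 5/4·(5,8) = (6.2500,10.0000)
o1: d²=29 ≤ ρ²=33; F_rep = 15·(-2,-5)/29² = (-0.0357,-0.0892)
F = F_att + ΣF_rep = (6.2143,9.9108)
p' = p + 1/20·F = (-6.6893,-0.5045)

Fx=6.2143 Fy=9.9108 x'=-6.6893 y'=-0.5045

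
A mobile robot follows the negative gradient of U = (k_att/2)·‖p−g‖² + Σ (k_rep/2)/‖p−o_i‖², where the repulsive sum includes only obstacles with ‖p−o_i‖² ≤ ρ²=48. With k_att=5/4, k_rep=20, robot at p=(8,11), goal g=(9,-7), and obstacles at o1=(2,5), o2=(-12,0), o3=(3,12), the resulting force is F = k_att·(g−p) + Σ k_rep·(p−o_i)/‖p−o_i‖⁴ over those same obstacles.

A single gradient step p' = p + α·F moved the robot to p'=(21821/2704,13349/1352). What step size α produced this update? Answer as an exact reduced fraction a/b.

α = 1/20

F_att = 5/4·(g−p) = 5/4·(1,-18) = (1.2500,-22.5000)
o1: d²=72 > ρ²=48 → inactive
o2: d²=521 > ρ²=48 → inactive
o3: d²=26 ≤ ρ²=48; F_rep = 20·(5,-1)/26² = (0.1479,-0.0296)
F = F_att + ΣF_rep = (1.3979,-22.5296)
Δp = p'−p = (0.0699,-1.1265); α = Δx/Fx = (189/2704) / (945/676) = 1/20
check: Δy/Fy = (-1523/1352) / (-7615/338) = 1/20 ✓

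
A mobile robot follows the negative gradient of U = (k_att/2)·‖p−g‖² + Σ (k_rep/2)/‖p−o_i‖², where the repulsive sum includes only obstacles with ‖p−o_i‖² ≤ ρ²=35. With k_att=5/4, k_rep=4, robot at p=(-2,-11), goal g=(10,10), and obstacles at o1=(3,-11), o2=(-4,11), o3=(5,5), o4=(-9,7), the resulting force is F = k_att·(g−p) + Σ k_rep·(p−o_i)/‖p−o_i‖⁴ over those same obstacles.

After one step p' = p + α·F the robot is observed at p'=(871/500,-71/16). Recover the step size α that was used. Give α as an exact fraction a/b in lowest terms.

α = 1/4

F_att = 5/4·(g−p) = 5/4·(12,21) = (15.0000,26.2500)
o1: d²=25 ≤ ρ²=35; F_rep = 4·(-5,0)/25² = (-0.0320,0.0000)
o2: d²=488 > ρ²=35 → inactive
o3: d²=305 > ρ²=35 → inactive
o4: d²=373 > ρ²=35 → inactive
F = F_att + ΣF_rep = (14.9680,26.2500)
Δp = p'−p = (3.7420,6.5625); α = Δx/Fx = (1871/500) / (1871/125) = 1/4
check: Δy/Fy = (105/16) / (105/4) = 1/4 ✓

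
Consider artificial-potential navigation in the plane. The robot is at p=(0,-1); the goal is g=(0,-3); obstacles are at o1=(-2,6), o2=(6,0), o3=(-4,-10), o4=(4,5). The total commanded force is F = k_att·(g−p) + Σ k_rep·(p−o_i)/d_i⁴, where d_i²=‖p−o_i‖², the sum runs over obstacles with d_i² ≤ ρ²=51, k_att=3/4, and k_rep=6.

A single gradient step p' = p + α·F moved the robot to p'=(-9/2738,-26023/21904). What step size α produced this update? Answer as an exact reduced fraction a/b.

α = 1/8

F_att = 3/4·(g−p) = 3/4·(0,-2) = (0.0000,-1.5000)
o1: d²=53 > ρ²=51 → inactive
o2: d²=37 ≤ ρ²=51; F_rep = 6·(-6,-1)/37² = (-0.0263,-0.0044)
o3: d²=97 > ρ²=51 → inactive
o4: d²=52 > ρ²=51 → inactive
F = F_att + ΣF_rep = (-0.0263,-1.5044)
Δp = p'−p = (-0.0033,-0.1880); α = Δx/Fx = (-9/2738) / (-36/1369) = 1/8
check: Δy/Fy = (-4119/21904) / (-4119/2738) = 1/8 ✓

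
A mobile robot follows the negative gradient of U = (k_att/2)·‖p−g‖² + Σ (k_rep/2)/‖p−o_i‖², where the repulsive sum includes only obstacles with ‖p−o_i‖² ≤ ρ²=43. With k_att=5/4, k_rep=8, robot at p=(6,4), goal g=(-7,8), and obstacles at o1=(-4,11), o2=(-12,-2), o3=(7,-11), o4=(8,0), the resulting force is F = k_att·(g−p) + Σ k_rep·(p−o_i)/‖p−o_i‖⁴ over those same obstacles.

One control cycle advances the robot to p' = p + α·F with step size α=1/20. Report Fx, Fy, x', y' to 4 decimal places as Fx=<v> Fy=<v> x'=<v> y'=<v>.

Fx=-16.2900 Fy=5.0800 x'=5.1855 y'=4.2540

F_att = 5/4·(g−p) = 5/4·(-13,4) = (-16.2500,5.0000)
o1: d²=149 > ρ²=43 → inactive
o2: d²=360 > ρ²=43 → inactive
o3: d²=226 > ρ²=43 → inactive
o4: d²=20 ≤ ρ²=43; F_rep = 8·(-2,4)/20² = (-0.0400,0.0800)
F = F_att + ΣF_rep = (-16.2900,5.0800)
p' = p + 1/20·F = (5.1855,4.2540)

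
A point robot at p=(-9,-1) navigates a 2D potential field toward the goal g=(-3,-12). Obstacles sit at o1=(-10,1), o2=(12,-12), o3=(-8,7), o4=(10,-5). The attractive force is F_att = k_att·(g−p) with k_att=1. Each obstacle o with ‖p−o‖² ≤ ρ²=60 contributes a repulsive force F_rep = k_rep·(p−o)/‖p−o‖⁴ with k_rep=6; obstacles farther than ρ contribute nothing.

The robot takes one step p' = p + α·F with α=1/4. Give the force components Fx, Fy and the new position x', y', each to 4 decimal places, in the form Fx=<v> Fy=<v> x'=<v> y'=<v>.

Fx=6.2400 Fy=-11.4800 x'=-7.4400 y'=-3.8700

F_att = 1·(g−p) = 1·(6,-11) = (6.0000,-11.0000)
o1: d²=5 ≤ ρ²=60; F_rep = 6·(1,-2)/5² = (0.2400,-0.4800)
o2: d²=562 > ρ²=60 → inactive
o3: d²=65 > ρ²=60 → inactive
o4: d²=377 > ρ²=60 → inactive
F = F_att + ΣF_rep = (6.2400,-11.4800)
p' = p + 1/4·F = (-7.4400,-3.8700)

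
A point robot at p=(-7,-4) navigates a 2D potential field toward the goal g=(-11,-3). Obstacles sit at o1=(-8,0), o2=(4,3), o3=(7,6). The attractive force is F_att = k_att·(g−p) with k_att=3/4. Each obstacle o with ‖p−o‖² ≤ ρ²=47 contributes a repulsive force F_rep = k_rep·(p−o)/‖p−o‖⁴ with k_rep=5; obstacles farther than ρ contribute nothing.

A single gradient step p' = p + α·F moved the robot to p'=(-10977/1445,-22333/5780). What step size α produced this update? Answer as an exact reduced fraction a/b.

F_att = 3/4·(g−p) = 3/4·(-4,1) = (-3.0000,0.7500)
o1: d²=17 ≤ ρ²=47; F_rep = 5·(1,-4)/17² = (0.0173,-0.0692)
o2: d²=170 > ρ²=47 → inactive
o3: d²=296 > ρ²=47 → inactive
F = F_att + ΣF_rep = (-2.9827,0.6808)
Δp = p'−p = (-0.5965,0.1362); α = Δx/Fx = (-862/1445) / (-862/289) = 1/5
check: Δy/Fy = (787/5780) / (787/1156) = 1/5 ✓

α = 1/5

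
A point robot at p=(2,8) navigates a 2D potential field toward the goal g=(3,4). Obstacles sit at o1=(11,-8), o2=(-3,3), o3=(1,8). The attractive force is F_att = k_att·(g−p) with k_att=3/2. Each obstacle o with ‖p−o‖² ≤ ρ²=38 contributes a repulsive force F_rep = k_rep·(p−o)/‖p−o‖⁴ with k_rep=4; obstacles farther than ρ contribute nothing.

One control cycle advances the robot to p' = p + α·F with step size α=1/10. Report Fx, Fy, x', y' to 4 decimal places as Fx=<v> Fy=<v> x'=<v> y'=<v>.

Fx=5.5000 Fy=-6.0000 x'=2.5500 y'=7.4000

F_att = 3/2·(g−p) = 3/2·(1,-4) = (1.5000,-6.0000)
o1: d²=337 > ρ²=38 → inactive
o2: d²=50 > ρ²=38 → inactive
o3: d²=1 ≤ ρ²=38; F_rep = 4·(1,0)/1² = (4.0000,0.0000)
F = F_att + ΣF_rep = (5.5000,-6.0000)
p' = p + 1/10·F = (2.5500,7.4000)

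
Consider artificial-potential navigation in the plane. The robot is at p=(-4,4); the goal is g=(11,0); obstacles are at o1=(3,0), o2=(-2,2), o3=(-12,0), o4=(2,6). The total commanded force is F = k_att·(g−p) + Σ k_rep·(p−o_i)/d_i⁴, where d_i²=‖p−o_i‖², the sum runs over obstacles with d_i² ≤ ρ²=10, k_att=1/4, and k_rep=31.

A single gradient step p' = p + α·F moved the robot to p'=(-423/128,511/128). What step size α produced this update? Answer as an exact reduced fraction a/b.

F_att = 1/4·(g−p) = 1/4·(15,-4) = (3.7500,-1.0000)
o1: d²=65 > ρ²=10 → inactive
o2: d²=8 ≤ ρ²=10; F_rep = 31·(-2,2)/8² = (-0.9688,0.9688)
o3: d²=80 > ρ²=10 → inactive
o4: d²=40 > ρ²=10 → inactive
F = F_att + ΣF_rep = (2.7812,-0.0312)
Δp = p'−p = (0.6953,-0.0078); α = Δx/Fx = (89/128) / (89/32) = 1/4
check: Δy/Fy = (-1/128) / (-1/32) = 1/4 ✓

α = 1/4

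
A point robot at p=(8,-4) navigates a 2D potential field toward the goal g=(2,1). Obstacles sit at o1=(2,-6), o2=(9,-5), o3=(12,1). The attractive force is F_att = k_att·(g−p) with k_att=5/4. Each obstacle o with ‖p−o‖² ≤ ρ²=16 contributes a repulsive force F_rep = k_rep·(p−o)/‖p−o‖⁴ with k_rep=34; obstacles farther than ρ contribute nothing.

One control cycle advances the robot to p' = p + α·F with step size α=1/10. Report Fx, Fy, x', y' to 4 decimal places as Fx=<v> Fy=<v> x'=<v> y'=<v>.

Fx=-16.0000 Fy=14.7500 x'=6.4000 y'=-2.5250

F_att = 5/4·(g−p) = 5/4·(-6,5) = (-7.5000,6.2500)
o1: d²=40 > ρ²=16 → inactive
o2: d²=2 ≤ ρ²=16; F_rep = 34·(-1,1)/2² = (-8.5000,8.5000)
o3: d²=41 > ρ²=16 → inactive
F = F_att + ΣF_rep = (-16.0000,14.7500)
p' = p + 1/10·F = (6.4000,-2.5250)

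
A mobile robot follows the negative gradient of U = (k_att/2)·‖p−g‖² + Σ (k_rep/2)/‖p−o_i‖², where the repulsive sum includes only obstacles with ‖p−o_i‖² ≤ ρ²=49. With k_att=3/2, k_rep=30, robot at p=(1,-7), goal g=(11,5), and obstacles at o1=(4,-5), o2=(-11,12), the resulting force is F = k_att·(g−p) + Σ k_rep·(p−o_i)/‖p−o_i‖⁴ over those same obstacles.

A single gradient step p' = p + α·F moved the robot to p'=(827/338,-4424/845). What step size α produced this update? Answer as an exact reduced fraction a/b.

α = 1/10

F_att = 3/2·(g−p) = 3/2·(10,12) = (15.0000,18.0000)
o1: d²=13 ≤ ρ²=49; F_rep = 30·(-3,-2)/13² = (-0.5325,-0.3550)
o2: d²=505 > ρ²=49 → inactive
F = F_att + ΣF_rep = (14.4675,17.6450)
Δp = p'−p = (1.4467,1.7645); α = Δx/Fx = (489/338) / (2445/169) = 1/10
check: Δy/Fy = (1491/845) / (2982/169) = 1/10 ✓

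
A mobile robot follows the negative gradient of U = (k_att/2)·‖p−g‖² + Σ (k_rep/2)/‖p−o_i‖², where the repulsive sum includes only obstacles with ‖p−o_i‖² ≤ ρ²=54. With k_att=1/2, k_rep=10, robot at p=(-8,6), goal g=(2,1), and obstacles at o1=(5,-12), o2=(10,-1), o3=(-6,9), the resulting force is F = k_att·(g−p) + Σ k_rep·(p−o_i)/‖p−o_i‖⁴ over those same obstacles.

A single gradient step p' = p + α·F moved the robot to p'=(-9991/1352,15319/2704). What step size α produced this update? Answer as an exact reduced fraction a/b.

F_att = 1/2·(g−p) = 1/2·(10,-5) = (5.0000,-2.5000)
o1: d²=493 > ρ²=54 → inactive
o2: d²=373 > ρ²=54 → inactive
o3: d²=13 ≤ ρ²=54; F_rep = 10·(-2,-3)/13² = (-0.1183,-0.1775)
F = F_att + ΣF_rep = (4.8817,-2.6775)
Δp = p'−p = (0.6102,-0.3347); α = Δx/Fx = (825/1352) / (825/169) = 1/8
check: Δy/Fy = (-905/2704) / (-905/338) = 1/8 ✓

α = 1/8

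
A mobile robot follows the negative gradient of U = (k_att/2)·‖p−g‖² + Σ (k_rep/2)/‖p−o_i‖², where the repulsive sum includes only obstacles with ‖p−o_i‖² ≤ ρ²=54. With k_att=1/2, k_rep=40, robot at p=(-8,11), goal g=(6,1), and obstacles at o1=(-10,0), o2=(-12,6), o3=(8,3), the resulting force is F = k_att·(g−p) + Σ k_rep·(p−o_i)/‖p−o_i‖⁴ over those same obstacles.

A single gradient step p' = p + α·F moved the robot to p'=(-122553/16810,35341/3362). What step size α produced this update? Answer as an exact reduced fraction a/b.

α = 1/10

F_att = 1/2·(g−p) = 1/2·(14,-10) = (7.0000,-5.0000)
o1: d²=125 > ρ²=54 → inactive
o2: d²=41 ≤ ρ²=54; F_rep = 40·(4,5)/41² = (0.0952,0.1190)
o3: d²=320 > ρ²=54 → inactive
F = F_att + ΣF_rep = (7.0952,-4.8810)
Δp = p'−p = (0.7095,-0.4881); α = Δx/Fx = (11927/16810) / (11927/1681) = 1/10
check: Δy/Fy = (-1641/3362) / (-8205/1681) = 1/10 ✓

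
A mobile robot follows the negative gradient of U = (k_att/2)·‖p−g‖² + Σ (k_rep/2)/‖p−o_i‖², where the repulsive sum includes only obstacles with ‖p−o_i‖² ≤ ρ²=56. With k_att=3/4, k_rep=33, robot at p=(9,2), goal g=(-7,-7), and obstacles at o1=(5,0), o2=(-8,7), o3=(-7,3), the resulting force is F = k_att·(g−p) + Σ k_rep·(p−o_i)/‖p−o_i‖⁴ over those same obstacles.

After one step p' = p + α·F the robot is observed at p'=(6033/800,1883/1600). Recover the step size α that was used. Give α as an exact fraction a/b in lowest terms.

α = 1/8

F_att = 3/4·(g−p) = 3/4·(-16,-9) = (-12.0000,-6.7500)
o1: d²=20 ≤ ρ²=56; F_rep = 33·(4,2)/20² = (0.3300,0.1650)
o2: d²=314 > ρ²=56 → inactive
o3: d²=257 > ρ²=56 → inactive
F = F_att + ΣF_rep = (-11.6700,-6.5850)
Δp = p'−p = (-1.4587,-0.8231); α = Δx/Fx = (-1167/800) / (-1167/100) = 1/8
check: Δy/Fy = (-1317/1600) / (-1317/200) = 1/8 ✓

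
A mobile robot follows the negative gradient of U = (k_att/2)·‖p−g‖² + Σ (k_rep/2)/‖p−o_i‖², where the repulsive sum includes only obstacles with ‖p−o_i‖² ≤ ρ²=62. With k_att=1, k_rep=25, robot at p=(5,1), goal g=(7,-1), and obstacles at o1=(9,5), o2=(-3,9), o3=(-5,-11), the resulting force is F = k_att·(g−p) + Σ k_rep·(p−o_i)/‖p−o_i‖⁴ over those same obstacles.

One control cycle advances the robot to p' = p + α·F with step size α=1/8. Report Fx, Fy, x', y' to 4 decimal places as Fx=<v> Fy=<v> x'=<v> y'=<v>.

Fx=1.9023 Fy=-2.0977 x'=5.2378 y'=0.7378

F_att = 1·(g−p) = 1·(2,-2) = (2.0000,-2.0000)
o1: d²=32 ≤ ρ²=62; F_rep = 25·(-4,-4)/32² = (-0.0977,-0.0977)
o2: d²=128 > ρ²=62 → inactive
o3: d²=244 > ρ²=62 → inactive
F = F_att + ΣF_rep = (1.9023,-2.0977)
p' = p + 1/8·F = (5.2378,0.7378)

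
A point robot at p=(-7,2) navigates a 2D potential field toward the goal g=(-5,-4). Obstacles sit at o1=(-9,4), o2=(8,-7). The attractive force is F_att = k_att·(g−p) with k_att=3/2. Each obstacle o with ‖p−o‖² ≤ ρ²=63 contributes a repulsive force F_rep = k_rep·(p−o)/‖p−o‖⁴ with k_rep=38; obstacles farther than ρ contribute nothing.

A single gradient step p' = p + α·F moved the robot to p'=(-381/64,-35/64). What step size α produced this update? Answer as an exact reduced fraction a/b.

α = 1/4

F_att = 3/2·(g−p) = 3/2·(2,-6) = (3.0000,-9.0000)
o1: d²=8 ≤ ρ²=63; F_rep = 38·(2,-2)/8² = (1.1875,-1.1875)
o2: d²=306 > ρ²=63 → inactive
F = F_att + ΣF_rep = (4.1875,-10.1875)
Δp = p'−p = (1.0469,-2.5469); α = Δx/Fx = (67/64) / (67/16) = 1/4
check: Δy/Fy = (-163/64) / (-163/16) = 1/4 ✓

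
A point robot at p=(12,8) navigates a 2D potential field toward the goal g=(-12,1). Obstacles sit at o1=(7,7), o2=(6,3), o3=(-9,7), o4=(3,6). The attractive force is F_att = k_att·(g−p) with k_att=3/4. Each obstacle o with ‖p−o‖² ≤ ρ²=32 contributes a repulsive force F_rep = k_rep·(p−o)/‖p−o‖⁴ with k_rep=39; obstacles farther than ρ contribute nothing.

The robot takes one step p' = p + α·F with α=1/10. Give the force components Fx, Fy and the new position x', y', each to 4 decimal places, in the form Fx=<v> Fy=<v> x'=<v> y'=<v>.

Fx=-17.7115 Fy=-5.1923 x'=10.2288 y'=7.4808

F_att = 3/4·(g−p) = 3/4·(-24,-7) = (-18.0000,-5.2500)
o1: d²=26 ≤ ρ²=32; F_rep = 39·(5,1)/26² = (0.2885,0.0577)
o2: d²=61 > ρ²=32 → inactive
o3: d²=442 > ρ²=32 → inactive
o4: d²=85 > ρ²=32 → inactive
F = F_att + ΣF_rep = (-17.7115,-5.1923)
p' = p + 1/10·F = (10.2288,7.4808)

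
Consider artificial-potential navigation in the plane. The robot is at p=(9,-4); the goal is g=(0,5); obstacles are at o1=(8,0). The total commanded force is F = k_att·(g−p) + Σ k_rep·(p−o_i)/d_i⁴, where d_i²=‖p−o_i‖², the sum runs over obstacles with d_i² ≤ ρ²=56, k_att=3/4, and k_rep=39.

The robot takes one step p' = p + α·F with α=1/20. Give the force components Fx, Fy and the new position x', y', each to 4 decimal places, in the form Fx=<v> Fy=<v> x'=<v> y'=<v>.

F_att = 3/4·(g−p) = 3/4·(-9,9) = (-6.7500,6.7500)
o1: d²=17 ≤ ρ²=56; F_rep = 39·(1,-4)/17² = (0.1349,-0.5398)
F = F_att + ΣF_rep = (-6.6151,6.2102)
p' = p + 1/20·F = (8.6692,-3.6895)

Fx=-6.6151 Fy=6.2102 x'=8.6692 y'=-3.6895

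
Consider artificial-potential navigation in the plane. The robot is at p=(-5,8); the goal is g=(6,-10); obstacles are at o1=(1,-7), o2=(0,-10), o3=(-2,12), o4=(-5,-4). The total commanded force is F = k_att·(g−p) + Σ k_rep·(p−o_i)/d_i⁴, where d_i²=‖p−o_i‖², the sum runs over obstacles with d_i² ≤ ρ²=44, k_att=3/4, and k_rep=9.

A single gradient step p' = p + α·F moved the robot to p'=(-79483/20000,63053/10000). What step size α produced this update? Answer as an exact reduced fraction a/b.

F_att = 3/4·(g−p) = 3/4·(11,-18) = (8.2500,-13.5000)
o1: d²=261 > ρ²=44 → inactive
o2: d²=349 > ρ²=44 → inactive
o3: d²=25 ≤ ρ²=44; F_rep = 9·(-3,-4)/25² = (-0.0432,-0.0576)
o4: d²=144 > ρ²=44 → inactive
F = F_att + ΣF_rep = (8.2068,-13.5576)
Δp = p'−p = (1.0258,-1.6947); α = Δx/Fx = (20517/20000) / (20517/2500) = 1/8
check: Δy/Fy = (-16947/10000) / (-16947/1250) = 1/8 ✓

α = 1/8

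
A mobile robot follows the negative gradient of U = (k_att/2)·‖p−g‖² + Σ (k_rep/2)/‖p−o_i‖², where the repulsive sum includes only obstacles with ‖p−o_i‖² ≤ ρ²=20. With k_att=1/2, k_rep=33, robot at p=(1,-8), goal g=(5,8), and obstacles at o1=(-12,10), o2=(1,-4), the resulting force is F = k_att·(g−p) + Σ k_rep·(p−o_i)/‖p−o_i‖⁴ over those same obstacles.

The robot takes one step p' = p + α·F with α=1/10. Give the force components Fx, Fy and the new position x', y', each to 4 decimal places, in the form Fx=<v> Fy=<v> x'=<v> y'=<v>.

Fx=2.0000 Fy=7.4844 x'=1.2000 y'=-7.2516

F_att = 1/2·(g−p) = 1/2·(4,16) = (2.0000,8.0000)
o1: d²=493 > ρ²=20 → inactive
o2: d²=16 ≤ ρ²=20; F_rep = 33·(0,-4)/16² = (0.0000,-0.5156)
F = F_att + ΣF_rep = (2.0000,7.4844)
p' = p + 1/10·F = (1.2000,-7.2516)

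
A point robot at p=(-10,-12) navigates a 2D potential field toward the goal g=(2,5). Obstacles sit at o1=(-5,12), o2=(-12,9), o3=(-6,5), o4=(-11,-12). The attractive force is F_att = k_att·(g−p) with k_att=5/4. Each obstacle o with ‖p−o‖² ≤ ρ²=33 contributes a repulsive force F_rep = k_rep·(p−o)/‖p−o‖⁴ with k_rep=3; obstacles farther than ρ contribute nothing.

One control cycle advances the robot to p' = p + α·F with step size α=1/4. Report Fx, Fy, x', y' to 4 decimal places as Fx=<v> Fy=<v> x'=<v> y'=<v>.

Fx=18.0000 Fy=21.2500 x'=-5.5000 y'=-6.6875

F_att = 5/4·(g−p) = 5/4·(12,17) = (15.0000,21.2500)
o1: d²=601 > ρ²=33 → inactive
o2: d²=445 > ρ²=33 → inactive
o3: d²=305 > ρ²=33 → inactive
o4: d²=1 ≤ ρ²=33; F_rep = 3·(1,0)/1² = (3.0000,0.0000)
F = F_att + ΣF_rep = (18.0000,21.2500)
p' = p + 1/4·F = (-5.5000,-6.6875)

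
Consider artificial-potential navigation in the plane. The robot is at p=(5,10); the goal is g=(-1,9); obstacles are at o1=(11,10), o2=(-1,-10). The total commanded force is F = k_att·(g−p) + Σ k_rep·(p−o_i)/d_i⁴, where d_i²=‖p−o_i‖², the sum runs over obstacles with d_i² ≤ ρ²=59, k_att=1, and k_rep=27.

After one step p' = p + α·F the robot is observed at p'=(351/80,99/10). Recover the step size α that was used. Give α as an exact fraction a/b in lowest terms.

α = 1/10

F_att = 1·(g−p) = 1·(-6,-1) = (-6.0000,-1.0000)
o1: d²=36 ≤ ρ²=59; F_rep = 27·(-6,0)/36² = (-0.1250,0.0000)
o2: d²=436 > ρ²=59 → inactive
F = F_att + ΣF_rep = (-6.1250,-1.0000)
Δp = p'−p = (-0.6125,-0.1000); α = Δx/Fx = (-49/80) / (-49/8) = 1/10
check: Δy/Fy = (-1/10) / (-1) = 1/10 ✓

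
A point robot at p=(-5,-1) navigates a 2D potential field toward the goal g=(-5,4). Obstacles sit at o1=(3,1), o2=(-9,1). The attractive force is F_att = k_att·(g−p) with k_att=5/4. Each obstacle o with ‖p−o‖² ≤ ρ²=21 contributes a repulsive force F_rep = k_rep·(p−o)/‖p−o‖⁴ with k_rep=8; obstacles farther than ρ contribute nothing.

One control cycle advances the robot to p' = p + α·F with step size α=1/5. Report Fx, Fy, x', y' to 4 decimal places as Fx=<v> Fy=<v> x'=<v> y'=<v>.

F_att = 5/4·(g−p) = 5/4·(0,5) = (0.0000,6.2500)
o1: d²=68 > ρ²=21 → inactive
o2: d²=20 ≤ ρ²=21; F_rep = 8·(4,-2)/20² = (0.0800,-0.0400)
F = F_att + ΣF_rep = (0.0800,6.2100)
p' = p + 1/5·F = (-4.9840,0.2420)

Fx=0.0800 Fy=6.2100 x'=-4.9840 y'=0.2420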